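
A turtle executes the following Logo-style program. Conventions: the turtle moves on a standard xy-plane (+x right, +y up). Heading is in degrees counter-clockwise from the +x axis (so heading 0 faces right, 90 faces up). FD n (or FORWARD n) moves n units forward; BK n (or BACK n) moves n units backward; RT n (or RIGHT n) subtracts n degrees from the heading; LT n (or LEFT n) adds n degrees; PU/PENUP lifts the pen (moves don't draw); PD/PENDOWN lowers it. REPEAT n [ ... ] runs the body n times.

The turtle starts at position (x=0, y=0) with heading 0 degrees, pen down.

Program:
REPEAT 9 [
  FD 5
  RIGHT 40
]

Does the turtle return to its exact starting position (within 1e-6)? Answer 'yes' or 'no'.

Answer: yes

Derivation:
Executing turtle program step by step:
Start: pos=(0,0), heading=0, pen down
REPEAT 9 [
  -- iteration 1/9 --
  FD 5: (0,0) -> (5,0) [heading=0, draw]
  RT 40: heading 0 -> 320
  -- iteration 2/9 --
  FD 5: (5,0) -> (8.83,-3.214) [heading=320, draw]
  RT 40: heading 320 -> 280
  -- iteration 3/9 --
  FD 5: (8.83,-3.214) -> (9.698,-8.138) [heading=280, draw]
  RT 40: heading 280 -> 240
  -- iteration 4/9 --
  FD 5: (9.698,-8.138) -> (7.198,-12.468) [heading=240, draw]
  RT 40: heading 240 -> 200
  -- iteration 5/9 --
  FD 5: (7.198,-12.468) -> (2.5,-14.178) [heading=200, draw]
  RT 40: heading 200 -> 160
  -- iteration 6/9 --
  FD 5: (2.5,-14.178) -> (-2.198,-12.468) [heading=160, draw]
  RT 40: heading 160 -> 120
  -- iteration 7/9 --
  FD 5: (-2.198,-12.468) -> (-4.698,-8.138) [heading=120, draw]
  RT 40: heading 120 -> 80
  -- iteration 8/9 --
  FD 5: (-4.698,-8.138) -> (-3.83,-3.214) [heading=80, draw]
  RT 40: heading 80 -> 40
  -- iteration 9/9 --
  FD 5: (-3.83,-3.214) -> (0,0) [heading=40, draw]
  RT 40: heading 40 -> 0
]
Final: pos=(0,0), heading=0, 9 segment(s) drawn

Start position: (0, 0)
Final position: (0, 0)
Distance = 0; < 1e-6 -> CLOSED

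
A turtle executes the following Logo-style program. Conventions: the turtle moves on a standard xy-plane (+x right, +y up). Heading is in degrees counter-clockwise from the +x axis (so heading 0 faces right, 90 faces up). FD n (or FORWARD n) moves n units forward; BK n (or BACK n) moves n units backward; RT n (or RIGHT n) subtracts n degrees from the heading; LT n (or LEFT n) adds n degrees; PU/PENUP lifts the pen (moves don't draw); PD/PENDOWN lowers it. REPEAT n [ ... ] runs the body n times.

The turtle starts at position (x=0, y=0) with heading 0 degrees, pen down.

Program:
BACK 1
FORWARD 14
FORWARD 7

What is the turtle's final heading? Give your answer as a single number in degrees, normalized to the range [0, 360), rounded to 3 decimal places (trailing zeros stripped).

Executing turtle program step by step:
Start: pos=(0,0), heading=0, pen down
BK 1: (0,0) -> (-1,0) [heading=0, draw]
FD 14: (-1,0) -> (13,0) [heading=0, draw]
FD 7: (13,0) -> (20,0) [heading=0, draw]
Final: pos=(20,0), heading=0, 3 segment(s) drawn

Answer: 0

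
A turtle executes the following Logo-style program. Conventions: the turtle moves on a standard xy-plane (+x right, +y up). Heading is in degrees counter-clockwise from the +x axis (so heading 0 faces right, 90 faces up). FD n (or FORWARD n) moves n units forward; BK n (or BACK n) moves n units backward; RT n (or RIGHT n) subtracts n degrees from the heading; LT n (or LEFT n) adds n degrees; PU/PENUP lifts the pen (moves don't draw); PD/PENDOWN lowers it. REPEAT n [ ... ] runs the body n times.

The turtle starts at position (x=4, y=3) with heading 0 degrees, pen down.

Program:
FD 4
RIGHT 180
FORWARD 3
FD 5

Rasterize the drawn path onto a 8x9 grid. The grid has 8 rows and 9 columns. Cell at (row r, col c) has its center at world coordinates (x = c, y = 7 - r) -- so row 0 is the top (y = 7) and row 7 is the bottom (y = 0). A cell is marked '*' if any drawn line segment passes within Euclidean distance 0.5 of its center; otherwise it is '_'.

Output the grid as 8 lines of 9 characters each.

Segment 0: (4,3) -> (8,3)
Segment 1: (8,3) -> (5,3)
Segment 2: (5,3) -> (0,3)

Answer: _________
_________
_________
_________
*********
_________
_________
_________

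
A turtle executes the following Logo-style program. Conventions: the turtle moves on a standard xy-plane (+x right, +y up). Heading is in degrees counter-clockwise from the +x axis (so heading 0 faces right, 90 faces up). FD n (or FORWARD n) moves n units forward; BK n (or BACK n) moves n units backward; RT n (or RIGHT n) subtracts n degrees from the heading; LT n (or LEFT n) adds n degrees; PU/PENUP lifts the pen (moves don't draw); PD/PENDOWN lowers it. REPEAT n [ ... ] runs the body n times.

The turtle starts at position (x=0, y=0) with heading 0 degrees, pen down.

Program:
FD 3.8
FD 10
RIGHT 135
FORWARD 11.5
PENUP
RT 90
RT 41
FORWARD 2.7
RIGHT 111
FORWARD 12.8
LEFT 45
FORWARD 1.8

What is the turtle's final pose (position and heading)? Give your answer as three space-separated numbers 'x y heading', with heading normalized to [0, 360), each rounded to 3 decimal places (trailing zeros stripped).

Answer: 19.31 -8.336 28

Derivation:
Executing turtle program step by step:
Start: pos=(0,0), heading=0, pen down
FD 3.8: (0,0) -> (3.8,0) [heading=0, draw]
FD 10: (3.8,0) -> (13.8,0) [heading=0, draw]
RT 135: heading 0 -> 225
FD 11.5: (13.8,0) -> (5.668,-8.132) [heading=225, draw]
PU: pen up
RT 90: heading 225 -> 135
RT 41: heading 135 -> 94
FD 2.7: (5.668,-8.132) -> (5.48,-5.438) [heading=94, move]
RT 111: heading 94 -> 343
FD 12.8: (5.48,-5.438) -> (17.721,-9.181) [heading=343, move]
LT 45: heading 343 -> 28
FD 1.8: (17.721,-9.181) -> (19.31,-8.336) [heading=28, move]
Final: pos=(19.31,-8.336), heading=28, 3 segment(s) drawn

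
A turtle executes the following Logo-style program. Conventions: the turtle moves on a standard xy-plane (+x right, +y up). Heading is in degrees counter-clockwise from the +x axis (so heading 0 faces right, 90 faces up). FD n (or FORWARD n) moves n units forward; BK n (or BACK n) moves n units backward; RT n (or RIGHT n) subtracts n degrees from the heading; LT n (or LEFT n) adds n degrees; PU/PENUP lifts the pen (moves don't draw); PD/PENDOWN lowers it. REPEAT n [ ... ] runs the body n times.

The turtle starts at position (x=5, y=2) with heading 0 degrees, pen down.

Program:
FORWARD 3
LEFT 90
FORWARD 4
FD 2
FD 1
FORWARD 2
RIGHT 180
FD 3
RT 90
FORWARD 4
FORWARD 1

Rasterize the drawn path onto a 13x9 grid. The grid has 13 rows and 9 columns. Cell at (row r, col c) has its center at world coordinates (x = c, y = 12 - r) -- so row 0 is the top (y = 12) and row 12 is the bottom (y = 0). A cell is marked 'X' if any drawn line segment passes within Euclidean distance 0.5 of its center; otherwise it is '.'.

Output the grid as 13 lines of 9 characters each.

Segment 0: (5,2) -> (8,2)
Segment 1: (8,2) -> (8,6)
Segment 2: (8,6) -> (8,8)
Segment 3: (8,8) -> (8,9)
Segment 4: (8,9) -> (8,11)
Segment 5: (8,11) -> (8,8)
Segment 6: (8,8) -> (4,8)
Segment 7: (4,8) -> (3,8)

Answer: .........
........X
........X
........X
...XXXXXX
........X
........X
........X
........X
........X
.....XXXX
.........
.........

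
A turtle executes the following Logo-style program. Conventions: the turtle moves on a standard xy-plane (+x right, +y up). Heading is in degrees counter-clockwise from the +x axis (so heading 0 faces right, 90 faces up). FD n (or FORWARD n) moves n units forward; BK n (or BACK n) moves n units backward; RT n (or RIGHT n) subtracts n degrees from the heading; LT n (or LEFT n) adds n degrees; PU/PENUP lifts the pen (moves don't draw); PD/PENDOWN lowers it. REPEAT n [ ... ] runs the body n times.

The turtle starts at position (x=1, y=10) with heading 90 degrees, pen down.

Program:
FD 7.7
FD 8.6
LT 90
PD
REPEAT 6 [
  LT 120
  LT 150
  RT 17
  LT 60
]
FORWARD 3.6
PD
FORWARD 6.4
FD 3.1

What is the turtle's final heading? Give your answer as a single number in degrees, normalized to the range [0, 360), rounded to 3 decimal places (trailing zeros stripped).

Executing turtle program step by step:
Start: pos=(1,10), heading=90, pen down
FD 7.7: (1,10) -> (1,17.7) [heading=90, draw]
FD 8.6: (1,17.7) -> (1,26.3) [heading=90, draw]
LT 90: heading 90 -> 180
PD: pen down
REPEAT 6 [
  -- iteration 1/6 --
  LT 120: heading 180 -> 300
  LT 150: heading 300 -> 90
  RT 17: heading 90 -> 73
  LT 60: heading 73 -> 133
  -- iteration 2/6 --
  LT 120: heading 133 -> 253
  LT 150: heading 253 -> 43
  RT 17: heading 43 -> 26
  LT 60: heading 26 -> 86
  -- iteration 3/6 --
  LT 120: heading 86 -> 206
  LT 150: heading 206 -> 356
  RT 17: heading 356 -> 339
  LT 60: heading 339 -> 39
  -- iteration 4/6 --
  LT 120: heading 39 -> 159
  LT 150: heading 159 -> 309
  RT 17: heading 309 -> 292
  LT 60: heading 292 -> 352
  -- iteration 5/6 --
  LT 120: heading 352 -> 112
  LT 150: heading 112 -> 262
  RT 17: heading 262 -> 245
  LT 60: heading 245 -> 305
  -- iteration 6/6 --
  LT 120: heading 305 -> 65
  LT 150: heading 65 -> 215
  RT 17: heading 215 -> 198
  LT 60: heading 198 -> 258
]
FD 3.6: (1,26.3) -> (0.252,22.779) [heading=258, draw]
PD: pen down
FD 6.4: (0.252,22.779) -> (-1.079,16.519) [heading=258, draw]
FD 3.1: (-1.079,16.519) -> (-1.724,13.486) [heading=258, draw]
Final: pos=(-1.724,13.486), heading=258, 5 segment(s) drawn

Answer: 258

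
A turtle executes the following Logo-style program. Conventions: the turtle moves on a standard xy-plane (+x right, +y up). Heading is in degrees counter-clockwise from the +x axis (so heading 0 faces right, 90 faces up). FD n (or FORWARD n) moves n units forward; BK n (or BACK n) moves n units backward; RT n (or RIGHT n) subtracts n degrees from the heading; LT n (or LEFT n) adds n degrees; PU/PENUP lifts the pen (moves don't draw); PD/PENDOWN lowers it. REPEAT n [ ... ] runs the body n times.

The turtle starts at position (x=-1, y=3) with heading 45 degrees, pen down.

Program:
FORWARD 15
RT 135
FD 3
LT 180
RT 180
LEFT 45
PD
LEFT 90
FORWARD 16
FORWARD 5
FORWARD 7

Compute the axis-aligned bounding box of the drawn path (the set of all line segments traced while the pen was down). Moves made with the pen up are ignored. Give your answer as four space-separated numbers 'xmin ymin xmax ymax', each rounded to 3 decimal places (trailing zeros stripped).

Executing turtle program step by step:
Start: pos=(-1,3), heading=45, pen down
FD 15: (-1,3) -> (9.607,13.607) [heading=45, draw]
RT 135: heading 45 -> 270
FD 3: (9.607,13.607) -> (9.607,10.607) [heading=270, draw]
LT 180: heading 270 -> 90
RT 180: heading 90 -> 270
LT 45: heading 270 -> 315
PD: pen down
LT 90: heading 315 -> 45
FD 16: (9.607,10.607) -> (20.92,21.92) [heading=45, draw]
FD 5: (20.92,21.92) -> (24.456,25.456) [heading=45, draw]
FD 7: (24.456,25.456) -> (29.406,30.406) [heading=45, draw]
Final: pos=(29.406,30.406), heading=45, 5 segment(s) drawn

Segment endpoints: x in {-1, 9.607, 20.92, 24.456, 29.406}, y in {3, 10.607, 13.607, 21.92, 25.456, 30.406}
xmin=-1, ymin=3, xmax=29.406, ymax=30.406

Answer: -1 3 29.406 30.406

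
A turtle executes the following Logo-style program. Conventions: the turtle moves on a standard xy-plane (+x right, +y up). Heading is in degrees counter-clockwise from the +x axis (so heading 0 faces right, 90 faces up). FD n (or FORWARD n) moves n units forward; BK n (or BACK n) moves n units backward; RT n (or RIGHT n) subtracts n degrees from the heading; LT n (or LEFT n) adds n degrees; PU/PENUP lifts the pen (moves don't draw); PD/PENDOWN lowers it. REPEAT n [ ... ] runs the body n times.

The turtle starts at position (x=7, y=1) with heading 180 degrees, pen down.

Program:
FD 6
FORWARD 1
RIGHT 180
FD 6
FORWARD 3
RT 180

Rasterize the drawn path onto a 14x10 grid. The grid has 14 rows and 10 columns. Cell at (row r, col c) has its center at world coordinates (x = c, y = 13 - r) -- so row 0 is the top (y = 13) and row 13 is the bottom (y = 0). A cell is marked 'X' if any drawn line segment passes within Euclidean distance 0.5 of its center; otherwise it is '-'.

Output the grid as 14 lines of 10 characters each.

Segment 0: (7,1) -> (1,1)
Segment 1: (1,1) -> (0,1)
Segment 2: (0,1) -> (6,1)
Segment 3: (6,1) -> (9,1)

Answer: ----------
----------
----------
----------
----------
----------
----------
----------
----------
----------
----------
----------
XXXXXXXXXX
----------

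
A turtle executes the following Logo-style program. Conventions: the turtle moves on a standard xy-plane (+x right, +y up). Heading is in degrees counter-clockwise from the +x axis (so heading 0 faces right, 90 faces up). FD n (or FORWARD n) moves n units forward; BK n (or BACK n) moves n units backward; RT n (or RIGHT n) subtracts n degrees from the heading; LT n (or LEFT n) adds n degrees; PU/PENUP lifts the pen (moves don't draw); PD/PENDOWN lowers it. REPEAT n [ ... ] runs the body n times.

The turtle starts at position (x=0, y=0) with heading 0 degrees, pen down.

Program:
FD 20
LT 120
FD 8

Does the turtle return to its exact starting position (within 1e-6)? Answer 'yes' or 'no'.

Answer: no

Derivation:
Executing turtle program step by step:
Start: pos=(0,0), heading=0, pen down
FD 20: (0,0) -> (20,0) [heading=0, draw]
LT 120: heading 0 -> 120
FD 8: (20,0) -> (16,6.928) [heading=120, draw]
Final: pos=(16,6.928), heading=120, 2 segment(s) drawn

Start position: (0, 0)
Final position: (16, 6.928)
Distance = 17.436; >= 1e-6 -> NOT closed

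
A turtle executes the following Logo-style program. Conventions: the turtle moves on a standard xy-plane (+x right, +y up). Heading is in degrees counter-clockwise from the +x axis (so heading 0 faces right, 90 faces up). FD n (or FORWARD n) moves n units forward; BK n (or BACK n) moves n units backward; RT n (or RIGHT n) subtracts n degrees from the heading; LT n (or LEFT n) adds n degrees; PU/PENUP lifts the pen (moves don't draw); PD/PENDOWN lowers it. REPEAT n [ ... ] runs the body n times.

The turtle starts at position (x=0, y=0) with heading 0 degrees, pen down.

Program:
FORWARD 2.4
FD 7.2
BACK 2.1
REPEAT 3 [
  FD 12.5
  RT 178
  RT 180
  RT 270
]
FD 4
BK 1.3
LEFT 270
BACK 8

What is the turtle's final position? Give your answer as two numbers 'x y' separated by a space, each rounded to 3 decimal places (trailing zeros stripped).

Answer: 15.333 9.771

Derivation:
Executing turtle program step by step:
Start: pos=(0,0), heading=0, pen down
FD 2.4: (0,0) -> (2.4,0) [heading=0, draw]
FD 7.2: (2.4,0) -> (9.6,0) [heading=0, draw]
BK 2.1: (9.6,0) -> (7.5,0) [heading=0, draw]
REPEAT 3 [
  -- iteration 1/3 --
  FD 12.5: (7.5,0) -> (20,0) [heading=0, draw]
  RT 178: heading 0 -> 182
  RT 180: heading 182 -> 2
  RT 270: heading 2 -> 92
  -- iteration 2/3 --
  FD 12.5: (20,0) -> (19.564,12.492) [heading=92, draw]
  RT 178: heading 92 -> 274
  RT 180: heading 274 -> 94
  RT 270: heading 94 -> 184
  -- iteration 3/3 --
  FD 12.5: (19.564,12.492) -> (7.094,11.62) [heading=184, draw]
  RT 178: heading 184 -> 6
  RT 180: heading 6 -> 186
  RT 270: heading 186 -> 276
]
FD 4: (7.094,11.62) -> (7.512,7.642) [heading=276, draw]
BK 1.3: (7.512,7.642) -> (7.376,8.935) [heading=276, draw]
LT 270: heading 276 -> 186
BK 8: (7.376,8.935) -> (15.333,9.771) [heading=186, draw]
Final: pos=(15.333,9.771), heading=186, 9 segment(s) drawn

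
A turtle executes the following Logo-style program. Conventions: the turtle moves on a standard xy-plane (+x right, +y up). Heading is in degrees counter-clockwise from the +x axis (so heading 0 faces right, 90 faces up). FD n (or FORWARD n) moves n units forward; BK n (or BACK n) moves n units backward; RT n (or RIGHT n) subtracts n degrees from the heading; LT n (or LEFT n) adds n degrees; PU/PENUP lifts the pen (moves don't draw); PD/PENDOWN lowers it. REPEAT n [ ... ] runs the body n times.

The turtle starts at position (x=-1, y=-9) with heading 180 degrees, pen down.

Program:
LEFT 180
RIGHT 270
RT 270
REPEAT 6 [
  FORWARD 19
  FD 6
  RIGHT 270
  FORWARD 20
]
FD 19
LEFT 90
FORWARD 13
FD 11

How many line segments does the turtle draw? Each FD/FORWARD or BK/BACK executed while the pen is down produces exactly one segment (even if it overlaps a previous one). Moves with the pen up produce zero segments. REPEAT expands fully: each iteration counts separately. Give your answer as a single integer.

Answer: 21

Derivation:
Executing turtle program step by step:
Start: pos=(-1,-9), heading=180, pen down
LT 180: heading 180 -> 0
RT 270: heading 0 -> 90
RT 270: heading 90 -> 180
REPEAT 6 [
  -- iteration 1/6 --
  FD 19: (-1,-9) -> (-20,-9) [heading=180, draw]
  FD 6: (-20,-9) -> (-26,-9) [heading=180, draw]
  RT 270: heading 180 -> 270
  FD 20: (-26,-9) -> (-26,-29) [heading=270, draw]
  -- iteration 2/6 --
  FD 19: (-26,-29) -> (-26,-48) [heading=270, draw]
  FD 6: (-26,-48) -> (-26,-54) [heading=270, draw]
  RT 270: heading 270 -> 0
  FD 20: (-26,-54) -> (-6,-54) [heading=0, draw]
  -- iteration 3/6 --
  FD 19: (-6,-54) -> (13,-54) [heading=0, draw]
  FD 6: (13,-54) -> (19,-54) [heading=0, draw]
  RT 270: heading 0 -> 90
  FD 20: (19,-54) -> (19,-34) [heading=90, draw]
  -- iteration 4/6 --
  FD 19: (19,-34) -> (19,-15) [heading=90, draw]
  FD 6: (19,-15) -> (19,-9) [heading=90, draw]
  RT 270: heading 90 -> 180
  FD 20: (19,-9) -> (-1,-9) [heading=180, draw]
  -- iteration 5/6 --
  FD 19: (-1,-9) -> (-20,-9) [heading=180, draw]
  FD 6: (-20,-9) -> (-26,-9) [heading=180, draw]
  RT 270: heading 180 -> 270
  FD 20: (-26,-9) -> (-26,-29) [heading=270, draw]
  -- iteration 6/6 --
  FD 19: (-26,-29) -> (-26,-48) [heading=270, draw]
  FD 6: (-26,-48) -> (-26,-54) [heading=270, draw]
  RT 270: heading 270 -> 0
  FD 20: (-26,-54) -> (-6,-54) [heading=0, draw]
]
FD 19: (-6,-54) -> (13,-54) [heading=0, draw]
LT 90: heading 0 -> 90
FD 13: (13,-54) -> (13,-41) [heading=90, draw]
FD 11: (13,-41) -> (13,-30) [heading=90, draw]
Final: pos=(13,-30), heading=90, 21 segment(s) drawn
Segments drawn: 21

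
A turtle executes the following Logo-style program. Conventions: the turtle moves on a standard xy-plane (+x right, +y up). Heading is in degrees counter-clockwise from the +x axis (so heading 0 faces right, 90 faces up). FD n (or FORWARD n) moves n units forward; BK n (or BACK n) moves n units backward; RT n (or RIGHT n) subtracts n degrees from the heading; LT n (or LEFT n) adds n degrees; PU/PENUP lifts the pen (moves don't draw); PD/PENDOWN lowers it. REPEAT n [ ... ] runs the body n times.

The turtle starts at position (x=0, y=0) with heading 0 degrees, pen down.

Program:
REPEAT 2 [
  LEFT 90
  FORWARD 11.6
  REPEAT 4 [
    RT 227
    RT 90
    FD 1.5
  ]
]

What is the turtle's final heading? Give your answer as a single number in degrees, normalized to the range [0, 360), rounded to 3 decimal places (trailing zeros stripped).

Executing turtle program step by step:
Start: pos=(0,0), heading=0, pen down
REPEAT 2 [
  -- iteration 1/2 --
  LT 90: heading 0 -> 90
  FD 11.6: (0,0) -> (0,11.6) [heading=90, draw]
  REPEAT 4 [
    -- iteration 1/4 --
    RT 227: heading 90 -> 223
    RT 90: heading 223 -> 133
    FD 1.5: (0,11.6) -> (-1.023,12.697) [heading=133, draw]
    -- iteration 2/4 --
    RT 227: heading 133 -> 266
    RT 90: heading 266 -> 176
    FD 1.5: (-1.023,12.697) -> (-2.519,12.802) [heading=176, draw]
    -- iteration 3/4 --
    RT 227: heading 176 -> 309
    RT 90: heading 309 -> 219
    FD 1.5: (-2.519,12.802) -> (-3.685,11.858) [heading=219, draw]
    -- iteration 4/4 --
    RT 227: heading 219 -> 352
    RT 90: heading 352 -> 262
    FD 1.5: (-3.685,11.858) -> (-3.894,10.372) [heading=262, draw]
  ]
  -- iteration 2/2 --
  LT 90: heading 262 -> 352
  FD 11.6: (-3.894,10.372) -> (7.593,8.758) [heading=352, draw]
  REPEAT 4 [
    -- iteration 1/4 --
    RT 227: heading 352 -> 125
    RT 90: heading 125 -> 35
    FD 1.5: (7.593,8.758) -> (8.822,9.618) [heading=35, draw]
    -- iteration 2/4 --
    RT 227: heading 35 -> 168
    RT 90: heading 168 -> 78
    FD 1.5: (8.822,9.618) -> (9.134,11.085) [heading=78, draw]
    -- iteration 3/4 --
    RT 227: heading 78 -> 211
    RT 90: heading 211 -> 121
    FD 1.5: (9.134,11.085) -> (8.361,12.371) [heading=121, draw]
    -- iteration 4/4 --
    RT 227: heading 121 -> 254
    RT 90: heading 254 -> 164
    FD 1.5: (8.361,12.371) -> (6.919,12.785) [heading=164, draw]
  ]
]
Final: pos=(6.919,12.785), heading=164, 10 segment(s) drawn

Answer: 164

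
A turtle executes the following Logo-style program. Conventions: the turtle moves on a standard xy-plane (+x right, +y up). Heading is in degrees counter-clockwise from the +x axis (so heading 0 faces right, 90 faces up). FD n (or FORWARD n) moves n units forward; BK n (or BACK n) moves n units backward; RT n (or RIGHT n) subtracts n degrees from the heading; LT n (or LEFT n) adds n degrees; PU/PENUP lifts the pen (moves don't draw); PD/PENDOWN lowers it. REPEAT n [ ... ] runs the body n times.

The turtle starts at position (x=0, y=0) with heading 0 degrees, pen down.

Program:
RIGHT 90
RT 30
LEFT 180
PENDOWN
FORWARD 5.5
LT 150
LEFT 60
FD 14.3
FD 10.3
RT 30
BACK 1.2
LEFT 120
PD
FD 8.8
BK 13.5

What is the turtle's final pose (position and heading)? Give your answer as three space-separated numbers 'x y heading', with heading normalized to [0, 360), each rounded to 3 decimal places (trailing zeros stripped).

Executing turtle program step by step:
Start: pos=(0,0), heading=0, pen down
RT 90: heading 0 -> 270
RT 30: heading 270 -> 240
LT 180: heading 240 -> 60
PD: pen down
FD 5.5: (0,0) -> (2.75,4.763) [heading=60, draw]
LT 150: heading 60 -> 210
LT 60: heading 210 -> 270
FD 14.3: (2.75,4.763) -> (2.75,-9.537) [heading=270, draw]
FD 10.3: (2.75,-9.537) -> (2.75,-19.837) [heading=270, draw]
RT 30: heading 270 -> 240
BK 1.2: (2.75,-19.837) -> (3.35,-18.798) [heading=240, draw]
LT 120: heading 240 -> 0
PD: pen down
FD 8.8: (3.35,-18.798) -> (12.15,-18.798) [heading=0, draw]
BK 13.5: (12.15,-18.798) -> (-1.35,-18.798) [heading=0, draw]
Final: pos=(-1.35,-18.798), heading=0, 6 segment(s) drawn

Answer: -1.35 -18.798 0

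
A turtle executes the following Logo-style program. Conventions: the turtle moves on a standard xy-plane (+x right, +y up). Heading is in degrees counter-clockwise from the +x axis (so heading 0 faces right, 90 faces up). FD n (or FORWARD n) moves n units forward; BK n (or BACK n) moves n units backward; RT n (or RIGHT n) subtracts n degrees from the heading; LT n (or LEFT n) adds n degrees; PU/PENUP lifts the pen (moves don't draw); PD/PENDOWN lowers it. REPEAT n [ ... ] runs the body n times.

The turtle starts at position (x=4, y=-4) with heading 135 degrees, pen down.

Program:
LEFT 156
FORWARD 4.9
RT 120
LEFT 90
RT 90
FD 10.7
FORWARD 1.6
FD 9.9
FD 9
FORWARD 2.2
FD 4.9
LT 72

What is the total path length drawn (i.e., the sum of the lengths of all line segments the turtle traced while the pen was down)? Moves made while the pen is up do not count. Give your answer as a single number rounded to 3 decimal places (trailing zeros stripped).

Executing turtle program step by step:
Start: pos=(4,-4), heading=135, pen down
LT 156: heading 135 -> 291
FD 4.9: (4,-4) -> (5.756,-8.575) [heading=291, draw]
RT 120: heading 291 -> 171
LT 90: heading 171 -> 261
RT 90: heading 261 -> 171
FD 10.7: (5.756,-8.575) -> (-4.812,-6.901) [heading=171, draw]
FD 1.6: (-4.812,-6.901) -> (-6.393,-6.65) [heading=171, draw]
FD 9.9: (-6.393,-6.65) -> (-16.171,-5.102) [heading=171, draw]
FD 9: (-16.171,-5.102) -> (-25.06,-3.694) [heading=171, draw]
FD 2.2: (-25.06,-3.694) -> (-27.233,-3.35) [heading=171, draw]
FD 4.9: (-27.233,-3.35) -> (-32.072,-2.583) [heading=171, draw]
LT 72: heading 171 -> 243
Final: pos=(-32.072,-2.583), heading=243, 7 segment(s) drawn

Segment lengths:
  seg 1: (4,-4) -> (5.756,-8.575), length = 4.9
  seg 2: (5.756,-8.575) -> (-4.812,-6.901), length = 10.7
  seg 3: (-4.812,-6.901) -> (-6.393,-6.65), length = 1.6
  seg 4: (-6.393,-6.65) -> (-16.171,-5.102), length = 9.9
  seg 5: (-16.171,-5.102) -> (-25.06,-3.694), length = 9
  seg 6: (-25.06,-3.694) -> (-27.233,-3.35), length = 2.2
  seg 7: (-27.233,-3.35) -> (-32.072,-2.583), length = 4.9
Total = 43.2

Answer: 43.2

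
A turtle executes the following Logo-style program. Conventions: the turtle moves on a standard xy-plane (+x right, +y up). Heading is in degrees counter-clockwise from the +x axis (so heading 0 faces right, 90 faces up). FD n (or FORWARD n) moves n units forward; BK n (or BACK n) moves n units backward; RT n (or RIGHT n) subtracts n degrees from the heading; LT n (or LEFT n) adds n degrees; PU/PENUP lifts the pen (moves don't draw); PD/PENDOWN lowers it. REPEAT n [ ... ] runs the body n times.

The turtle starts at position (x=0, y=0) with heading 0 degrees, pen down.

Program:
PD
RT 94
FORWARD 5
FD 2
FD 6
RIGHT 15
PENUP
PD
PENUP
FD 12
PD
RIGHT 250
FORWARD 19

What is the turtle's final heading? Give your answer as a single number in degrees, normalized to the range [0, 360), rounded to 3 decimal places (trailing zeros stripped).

Answer: 1

Derivation:
Executing turtle program step by step:
Start: pos=(0,0), heading=0, pen down
PD: pen down
RT 94: heading 0 -> 266
FD 5: (0,0) -> (-0.349,-4.988) [heading=266, draw]
FD 2: (-0.349,-4.988) -> (-0.488,-6.983) [heading=266, draw]
FD 6: (-0.488,-6.983) -> (-0.907,-12.968) [heading=266, draw]
RT 15: heading 266 -> 251
PU: pen up
PD: pen down
PU: pen up
FD 12: (-0.907,-12.968) -> (-4.814,-24.315) [heading=251, move]
PD: pen down
RT 250: heading 251 -> 1
FD 19: (-4.814,-24.315) -> (14.183,-23.983) [heading=1, draw]
Final: pos=(14.183,-23.983), heading=1, 4 segment(s) drawn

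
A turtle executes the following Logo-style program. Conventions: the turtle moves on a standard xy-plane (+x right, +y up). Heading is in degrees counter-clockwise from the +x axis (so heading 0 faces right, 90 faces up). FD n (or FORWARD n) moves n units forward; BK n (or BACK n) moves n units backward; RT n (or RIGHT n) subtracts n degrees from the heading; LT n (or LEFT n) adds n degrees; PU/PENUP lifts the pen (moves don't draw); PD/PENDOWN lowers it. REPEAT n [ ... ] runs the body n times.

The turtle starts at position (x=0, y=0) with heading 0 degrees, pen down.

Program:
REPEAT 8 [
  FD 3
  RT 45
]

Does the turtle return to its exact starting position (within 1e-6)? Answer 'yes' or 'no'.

Executing turtle program step by step:
Start: pos=(0,0), heading=0, pen down
REPEAT 8 [
  -- iteration 1/8 --
  FD 3: (0,0) -> (3,0) [heading=0, draw]
  RT 45: heading 0 -> 315
  -- iteration 2/8 --
  FD 3: (3,0) -> (5.121,-2.121) [heading=315, draw]
  RT 45: heading 315 -> 270
  -- iteration 3/8 --
  FD 3: (5.121,-2.121) -> (5.121,-5.121) [heading=270, draw]
  RT 45: heading 270 -> 225
  -- iteration 4/8 --
  FD 3: (5.121,-5.121) -> (3,-7.243) [heading=225, draw]
  RT 45: heading 225 -> 180
  -- iteration 5/8 --
  FD 3: (3,-7.243) -> (0,-7.243) [heading=180, draw]
  RT 45: heading 180 -> 135
  -- iteration 6/8 --
  FD 3: (0,-7.243) -> (-2.121,-5.121) [heading=135, draw]
  RT 45: heading 135 -> 90
  -- iteration 7/8 --
  FD 3: (-2.121,-5.121) -> (-2.121,-2.121) [heading=90, draw]
  RT 45: heading 90 -> 45
  -- iteration 8/8 --
  FD 3: (-2.121,-2.121) -> (0,0) [heading=45, draw]
  RT 45: heading 45 -> 0
]
Final: pos=(0,0), heading=0, 8 segment(s) drawn

Start position: (0, 0)
Final position: (0, 0)
Distance = 0; < 1e-6 -> CLOSED

Answer: yes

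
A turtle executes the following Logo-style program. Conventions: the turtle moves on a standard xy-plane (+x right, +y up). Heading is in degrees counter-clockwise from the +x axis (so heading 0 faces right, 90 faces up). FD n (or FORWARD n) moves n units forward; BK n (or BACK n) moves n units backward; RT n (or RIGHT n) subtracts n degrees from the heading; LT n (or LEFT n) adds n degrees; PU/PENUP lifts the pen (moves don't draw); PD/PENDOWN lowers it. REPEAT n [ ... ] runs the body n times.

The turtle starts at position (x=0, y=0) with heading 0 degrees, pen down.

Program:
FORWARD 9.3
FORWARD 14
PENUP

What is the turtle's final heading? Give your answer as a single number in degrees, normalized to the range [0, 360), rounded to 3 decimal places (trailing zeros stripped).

Answer: 0

Derivation:
Executing turtle program step by step:
Start: pos=(0,0), heading=0, pen down
FD 9.3: (0,0) -> (9.3,0) [heading=0, draw]
FD 14: (9.3,0) -> (23.3,0) [heading=0, draw]
PU: pen up
Final: pos=(23.3,0), heading=0, 2 segment(s) drawn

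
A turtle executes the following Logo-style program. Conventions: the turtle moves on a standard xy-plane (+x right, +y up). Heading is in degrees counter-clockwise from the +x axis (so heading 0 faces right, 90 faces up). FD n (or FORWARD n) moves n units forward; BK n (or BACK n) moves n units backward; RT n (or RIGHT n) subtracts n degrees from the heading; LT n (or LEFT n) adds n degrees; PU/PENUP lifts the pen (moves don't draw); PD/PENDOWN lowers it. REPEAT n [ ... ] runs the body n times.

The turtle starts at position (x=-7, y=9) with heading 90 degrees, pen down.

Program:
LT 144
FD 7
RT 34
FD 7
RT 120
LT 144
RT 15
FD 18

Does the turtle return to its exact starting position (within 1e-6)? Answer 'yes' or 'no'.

Answer: no

Derivation:
Executing turtle program step by step:
Start: pos=(-7,9), heading=90, pen down
LT 144: heading 90 -> 234
FD 7: (-7,9) -> (-11.114,3.337) [heading=234, draw]
RT 34: heading 234 -> 200
FD 7: (-11.114,3.337) -> (-17.692,0.943) [heading=200, draw]
RT 120: heading 200 -> 80
LT 144: heading 80 -> 224
RT 15: heading 224 -> 209
FD 18: (-17.692,0.943) -> (-33.435,-7.784) [heading=209, draw]
Final: pos=(-33.435,-7.784), heading=209, 3 segment(s) drawn

Start position: (-7, 9)
Final position: (-33.435, -7.784)
Distance = 31.313; >= 1e-6 -> NOT closed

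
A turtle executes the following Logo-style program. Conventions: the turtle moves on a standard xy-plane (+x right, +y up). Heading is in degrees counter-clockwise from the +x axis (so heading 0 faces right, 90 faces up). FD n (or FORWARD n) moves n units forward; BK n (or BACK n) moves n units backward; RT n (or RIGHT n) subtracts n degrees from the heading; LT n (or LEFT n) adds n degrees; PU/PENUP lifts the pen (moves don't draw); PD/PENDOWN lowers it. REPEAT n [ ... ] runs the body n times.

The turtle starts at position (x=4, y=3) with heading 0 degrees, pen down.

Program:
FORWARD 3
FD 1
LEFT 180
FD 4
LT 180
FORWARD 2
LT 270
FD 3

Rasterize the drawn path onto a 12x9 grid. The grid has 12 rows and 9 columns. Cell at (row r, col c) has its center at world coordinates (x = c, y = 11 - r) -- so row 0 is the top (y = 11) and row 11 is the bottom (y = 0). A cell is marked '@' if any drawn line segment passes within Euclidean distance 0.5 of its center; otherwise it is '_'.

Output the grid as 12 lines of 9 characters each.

Segment 0: (4,3) -> (7,3)
Segment 1: (7,3) -> (8,3)
Segment 2: (8,3) -> (4,3)
Segment 3: (4,3) -> (6,3)
Segment 4: (6,3) -> (6,0)

Answer: _________
_________
_________
_________
_________
_________
_________
_________
____@@@@@
______@__
______@__
______@__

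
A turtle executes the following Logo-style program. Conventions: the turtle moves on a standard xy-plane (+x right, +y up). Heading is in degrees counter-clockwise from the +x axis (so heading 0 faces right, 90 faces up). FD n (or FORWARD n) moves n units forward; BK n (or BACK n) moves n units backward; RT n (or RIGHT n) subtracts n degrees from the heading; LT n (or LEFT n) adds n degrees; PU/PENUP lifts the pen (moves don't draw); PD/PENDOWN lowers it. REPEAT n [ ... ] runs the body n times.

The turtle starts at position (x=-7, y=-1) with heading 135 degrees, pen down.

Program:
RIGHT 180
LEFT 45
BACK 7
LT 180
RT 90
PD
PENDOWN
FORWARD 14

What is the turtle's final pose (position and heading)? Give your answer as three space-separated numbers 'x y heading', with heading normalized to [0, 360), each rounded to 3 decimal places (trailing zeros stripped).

Executing turtle program step by step:
Start: pos=(-7,-1), heading=135, pen down
RT 180: heading 135 -> 315
LT 45: heading 315 -> 0
BK 7: (-7,-1) -> (-14,-1) [heading=0, draw]
LT 180: heading 0 -> 180
RT 90: heading 180 -> 90
PD: pen down
PD: pen down
FD 14: (-14,-1) -> (-14,13) [heading=90, draw]
Final: pos=(-14,13), heading=90, 2 segment(s) drawn

Answer: -14 13 90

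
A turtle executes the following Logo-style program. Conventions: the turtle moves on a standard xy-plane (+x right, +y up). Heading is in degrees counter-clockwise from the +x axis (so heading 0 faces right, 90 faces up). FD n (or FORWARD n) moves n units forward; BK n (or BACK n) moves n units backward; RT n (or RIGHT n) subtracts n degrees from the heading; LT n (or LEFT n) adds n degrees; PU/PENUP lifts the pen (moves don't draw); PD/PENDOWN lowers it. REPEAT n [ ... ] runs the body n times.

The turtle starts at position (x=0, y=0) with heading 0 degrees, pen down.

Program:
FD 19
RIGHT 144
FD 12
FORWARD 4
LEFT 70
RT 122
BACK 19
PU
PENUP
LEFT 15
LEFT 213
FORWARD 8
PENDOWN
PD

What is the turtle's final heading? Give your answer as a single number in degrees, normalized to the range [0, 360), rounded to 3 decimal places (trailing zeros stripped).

Executing turtle program step by step:
Start: pos=(0,0), heading=0, pen down
FD 19: (0,0) -> (19,0) [heading=0, draw]
RT 144: heading 0 -> 216
FD 12: (19,0) -> (9.292,-7.053) [heading=216, draw]
FD 4: (9.292,-7.053) -> (6.056,-9.405) [heading=216, draw]
LT 70: heading 216 -> 286
RT 122: heading 286 -> 164
BK 19: (6.056,-9.405) -> (24.32,-14.642) [heading=164, draw]
PU: pen up
PU: pen up
LT 15: heading 164 -> 179
LT 213: heading 179 -> 32
FD 8: (24.32,-14.642) -> (31.104,-10.402) [heading=32, move]
PD: pen down
PD: pen down
Final: pos=(31.104,-10.402), heading=32, 4 segment(s) drawn

Answer: 32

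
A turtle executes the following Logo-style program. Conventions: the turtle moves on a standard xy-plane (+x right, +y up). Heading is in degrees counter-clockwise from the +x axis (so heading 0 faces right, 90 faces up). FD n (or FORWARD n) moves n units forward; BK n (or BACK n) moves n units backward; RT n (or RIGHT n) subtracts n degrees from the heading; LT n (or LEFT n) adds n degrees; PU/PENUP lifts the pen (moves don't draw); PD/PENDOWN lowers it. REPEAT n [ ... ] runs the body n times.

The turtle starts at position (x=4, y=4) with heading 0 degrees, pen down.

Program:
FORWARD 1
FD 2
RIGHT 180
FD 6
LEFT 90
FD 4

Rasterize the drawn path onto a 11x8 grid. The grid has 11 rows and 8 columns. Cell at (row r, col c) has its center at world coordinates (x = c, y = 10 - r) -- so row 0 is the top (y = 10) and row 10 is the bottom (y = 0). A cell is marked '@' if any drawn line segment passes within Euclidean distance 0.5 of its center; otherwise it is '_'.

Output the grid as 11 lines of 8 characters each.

Segment 0: (4,4) -> (5,4)
Segment 1: (5,4) -> (7,4)
Segment 2: (7,4) -> (1,4)
Segment 3: (1,4) -> (1,-0)

Answer: ________
________
________
________
________
________
_@@@@@@@
_@______
_@______
_@______
_@______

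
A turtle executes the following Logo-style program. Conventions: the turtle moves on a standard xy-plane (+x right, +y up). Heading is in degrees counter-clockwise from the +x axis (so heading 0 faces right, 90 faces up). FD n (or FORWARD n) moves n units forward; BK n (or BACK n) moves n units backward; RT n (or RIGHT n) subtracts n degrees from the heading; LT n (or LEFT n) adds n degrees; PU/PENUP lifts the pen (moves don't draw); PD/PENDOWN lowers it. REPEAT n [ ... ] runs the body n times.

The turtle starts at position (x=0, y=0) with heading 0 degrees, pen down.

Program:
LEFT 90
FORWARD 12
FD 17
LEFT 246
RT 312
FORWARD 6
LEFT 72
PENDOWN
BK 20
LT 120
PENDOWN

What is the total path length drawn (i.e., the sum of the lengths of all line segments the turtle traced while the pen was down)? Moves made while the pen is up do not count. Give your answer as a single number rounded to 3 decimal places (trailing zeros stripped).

Answer: 55

Derivation:
Executing turtle program step by step:
Start: pos=(0,0), heading=0, pen down
LT 90: heading 0 -> 90
FD 12: (0,0) -> (0,12) [heading=90, draw]
FD 17: (0,12) -> (0,29) [heading=90, draw]
LT 246: heading 90 -> 336
RT 312: heading 336 -> 24
FD 6: (0,29) -> (5.481,31.44) [heading=24, draw]
LT 72: heading 24 -> 96
PD: pen down
BK 20: (5.481,31.44) -> (7.572,11.55) [heading=96, draw]
LT 120: heading 96 -> 216
PD: pen down
Final: pos=(7.572,11.55), heading=216, 4 segment(s) drawn

Segment lengths:
  seg 1: (0,0) -> (0,12), length = 12
  seg 2: (0,12) -> (0,29), length = 17
  seg 3: (0,29) -> (5.481,31.44), length = 6
  seg 4: (5.481,31.44) -> (7.572,11.55), length = 20
Total = 55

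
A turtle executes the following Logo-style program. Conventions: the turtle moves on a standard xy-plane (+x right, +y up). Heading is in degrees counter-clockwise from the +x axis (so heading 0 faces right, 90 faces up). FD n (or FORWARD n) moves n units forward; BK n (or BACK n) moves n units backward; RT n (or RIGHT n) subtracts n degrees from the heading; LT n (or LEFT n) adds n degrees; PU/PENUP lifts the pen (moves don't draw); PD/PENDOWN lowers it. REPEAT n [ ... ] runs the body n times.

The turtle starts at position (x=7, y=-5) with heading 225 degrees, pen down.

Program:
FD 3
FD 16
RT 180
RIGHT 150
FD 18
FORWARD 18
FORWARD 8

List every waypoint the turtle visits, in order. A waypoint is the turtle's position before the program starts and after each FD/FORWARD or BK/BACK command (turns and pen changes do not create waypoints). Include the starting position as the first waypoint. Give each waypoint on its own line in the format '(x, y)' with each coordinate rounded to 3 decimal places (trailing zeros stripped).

Answer: (7, -5)
(4.879, -7.121)
(-6.435, -18.435)
(-11.094, -35.822)
(-15.753, -53.208)
(-17.823, -60.936)

Derivation:
Executing turtle program step by step:
Start: pos=(7,-5), heading=225, pen down
FD 3: (7,-5) -> (4.879,-7.121) [heading=225, draw]
FD 16: (4.879,-7.121) -> (-6.435,-18.435) [heading=225, draw]
RT 180: heading 225 -> 45
RT 150: heading 45 -> 255
FD 18: (-6.435,-18.435) -> (-11.094,-35.822) [heading=255, draw]
FD 18: (-11.094,-35.822) -> (-15.753,-53.208) [heading=255, draw]
FD 8: (-15.753,-53.208) -> (-17.823,-60.936) [heading=255, draw]
Final: pos=(-17.823,-60.936), heading=255, 5 segment(s) drawn
Waypoints (6 total):
(7, -5)
(4.879, -7.121)
(-6.435, -18.435)
(-11.094, -35.822)
(-15.753, -53.208)
(-17.823, -60.936)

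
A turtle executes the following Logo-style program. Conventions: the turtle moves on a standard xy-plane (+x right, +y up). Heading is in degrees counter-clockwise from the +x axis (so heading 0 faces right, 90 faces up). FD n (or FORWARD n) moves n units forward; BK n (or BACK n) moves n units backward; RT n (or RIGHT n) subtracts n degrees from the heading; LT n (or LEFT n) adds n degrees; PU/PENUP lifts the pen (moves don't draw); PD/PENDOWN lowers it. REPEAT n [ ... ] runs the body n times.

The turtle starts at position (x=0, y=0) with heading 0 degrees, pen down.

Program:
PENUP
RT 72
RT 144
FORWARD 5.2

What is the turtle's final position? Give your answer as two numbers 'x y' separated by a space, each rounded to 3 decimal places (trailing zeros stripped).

Answer: -4.207 3.056

Derivation:
Executing turtle program step by step:
Start: pos=(0,0), heading=0, pen down
PU: pen up
RT 72: heading 0 -> 288
RT 144: heading 288 -> 144
FD 5.2: (0,0) -> (-4.207,3.056) [heading=144, move]
Final: pos=(-4.207,3.056), heading=144, 0 segment(s) drawn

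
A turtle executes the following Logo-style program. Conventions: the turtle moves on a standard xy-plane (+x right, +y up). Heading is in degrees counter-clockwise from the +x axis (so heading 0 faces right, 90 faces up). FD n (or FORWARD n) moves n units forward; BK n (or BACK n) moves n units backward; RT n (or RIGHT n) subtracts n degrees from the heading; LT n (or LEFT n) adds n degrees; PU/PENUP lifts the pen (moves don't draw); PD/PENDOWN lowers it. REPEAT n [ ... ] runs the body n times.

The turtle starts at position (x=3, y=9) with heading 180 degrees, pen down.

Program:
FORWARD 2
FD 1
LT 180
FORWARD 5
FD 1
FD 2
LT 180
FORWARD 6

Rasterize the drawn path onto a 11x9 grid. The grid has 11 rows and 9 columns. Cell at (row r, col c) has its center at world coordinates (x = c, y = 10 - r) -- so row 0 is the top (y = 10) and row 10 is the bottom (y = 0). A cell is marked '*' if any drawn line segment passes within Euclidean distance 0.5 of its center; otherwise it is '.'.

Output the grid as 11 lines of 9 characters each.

Segment 0: (3,9) -> (1,9)
Segment 1: (1,9) -> (0,9)
Segment 2: (0,9) -> (5,9)
Segment 3: (5,9) -> (6,9)
Segment 4: (6,9) -> (8,9)
Segment 5: (8,9) -> (2,9)

Answer: .........
*********
.........
.........
.........
.........
.........
.........
.........
.........
.........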